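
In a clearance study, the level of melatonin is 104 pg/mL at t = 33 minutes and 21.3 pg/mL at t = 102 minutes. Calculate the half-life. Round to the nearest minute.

30 minutes

Over Δt = 102 − 33 = 69 minutes, the level fell by a factor of 104/21.3 ≈ 4.8826.
n = log₂(4.8826) ≈ 2.2877 half-lives, so t½ = 69/2.2877 ≈ 30.162 minutes.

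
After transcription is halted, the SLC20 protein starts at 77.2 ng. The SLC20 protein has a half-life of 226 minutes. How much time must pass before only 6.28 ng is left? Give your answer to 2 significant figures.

Fraction remaining = 6.28/77.2 ≈ 0.081347.
n = log₂(77.2/6.28) = ln(12.293)/ln 2 ≈ 3.6198 half-lives.
t = n × t½ = 3.6198 × 226 ≈ 818.07 minutes.

820 minutes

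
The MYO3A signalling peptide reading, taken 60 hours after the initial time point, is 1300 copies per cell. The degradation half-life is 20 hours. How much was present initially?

Number of half-lives elapsed: n = 60/20 ≈ 3.
A₀ = A × 2^n = 1300 × 2^3 = 1300 × 8 ≈ 10400 copies per cell.

10400 copies per cell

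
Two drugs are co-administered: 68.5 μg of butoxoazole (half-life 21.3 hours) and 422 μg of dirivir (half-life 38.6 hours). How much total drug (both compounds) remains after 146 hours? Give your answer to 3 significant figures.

butoxoazole: 68.5 × (1/2)^(146/21.3) = 68.5 × (1/2)^6.8545 ≈ 0.59196 μg.
dirivir: 422 × (1/2)^(146/38.6) = 422 × (1/2)^3.7824 ≈ 30.669 μg.
Total = 0.59196 + 30.669 ≈ 31.261 μg.

31.3 μg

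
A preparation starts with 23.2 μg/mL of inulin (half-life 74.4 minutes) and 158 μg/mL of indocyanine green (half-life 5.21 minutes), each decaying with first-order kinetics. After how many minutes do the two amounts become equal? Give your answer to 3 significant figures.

Set 23.2·(1/2)^(t/74.4) = 158·(1/2)^(t/5.21).
Taking log₂: log₂(23.2/158) = t·(1/74.4 − 1/5.21).
log₂(0.14684) = -2.7677; 1/74.4 − 1/5.21 = -0.1785.
t = -2.7677 / -0.1785 ≈ 15.506 minutes.

15.5 minutes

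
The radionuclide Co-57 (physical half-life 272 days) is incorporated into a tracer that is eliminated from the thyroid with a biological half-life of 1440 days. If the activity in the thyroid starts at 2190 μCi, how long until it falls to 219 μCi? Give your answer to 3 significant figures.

760 days

1/t_eff = 1/t_phys + 1/t_biol = 1/272 + 1/1440 = 0.0043709 per day.
t_eff = 272 × 1440 / (272 + 1440) ≈ 228.79 days.
n = log₂(2190/219) ≈ 3.3219; t = 3.3219 × 228.79 ≈ 760.01 days.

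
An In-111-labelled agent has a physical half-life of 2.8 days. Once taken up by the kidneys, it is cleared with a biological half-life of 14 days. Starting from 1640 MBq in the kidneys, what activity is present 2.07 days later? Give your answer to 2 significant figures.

1/t_eff = 1/t_phys + 1/t_biol = 1/2.8 + 1/14 = 0.42857 per day.
t_eff = 2.8 × 14 / (2.8 + 14) ≈ 2.3333 days.
Remaining = 1640 × (1/2)^(2.07/2.3333) = 1640 × (1/2)^0.88714 ≈ 886.72 MBq.

890 MBq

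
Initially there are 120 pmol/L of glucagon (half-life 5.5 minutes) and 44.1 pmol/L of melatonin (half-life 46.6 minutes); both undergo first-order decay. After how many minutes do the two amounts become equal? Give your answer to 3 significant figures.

Set 120·(1/2)^(t/5.5) = 44.1·(1/2)^(t/46.6).
Taking log₂: log₂(120/44.1) = t·(1/5.5 − 1/46.6).
log₂(2.7211) = 1.4442; 1/5.5 − 1/46.6 = 0.16036.
t = 1.4442 / 0.16036 ≈ 9.0059 minutes.

9.01 minutes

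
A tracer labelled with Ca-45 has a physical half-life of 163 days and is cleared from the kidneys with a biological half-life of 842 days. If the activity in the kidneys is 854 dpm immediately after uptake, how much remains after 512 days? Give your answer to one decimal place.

63.5 dpm

1/t_eff = 1/t_phys + 1/t_biol = 1/163 + 1/842 = 0.0073226 per day.
t_eff = 163 × 842 / (163 + 842) ≈ 136.56 days.
Remaining = 854 × (1/2)^(512/136.56) = 854 × (1/2)^3.7492 ≈ 63.51 dpm.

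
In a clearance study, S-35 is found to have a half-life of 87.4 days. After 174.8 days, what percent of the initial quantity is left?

25%

n = 174.8/87.4 ≈ 2 half-lives.
Fraction remaining = (1/2)^2 ≈ 0.25, i.e. 25%.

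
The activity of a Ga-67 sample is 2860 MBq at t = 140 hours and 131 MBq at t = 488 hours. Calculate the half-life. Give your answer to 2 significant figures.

78 hours

Over Δt = 488 − 140 = 348 hours, the level fell by a factor of 2860/131 ≈ 21.832.
n = log₂(21.832) ≈ 4.4484 half-lives, so t½ = 348/4.4484 ≈ 78.231 hours.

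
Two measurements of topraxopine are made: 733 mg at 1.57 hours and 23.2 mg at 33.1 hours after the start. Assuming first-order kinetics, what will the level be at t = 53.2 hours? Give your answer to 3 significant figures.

Over Δt = 33.1 − 1.57 = 31.53 hours, the level fell by a factor of 733/23.2 ≈ 31.595.
n = log₂(31.595) ≈ 4.9816 half-lives, so t½ = 31.53/4.9816 ≈ 6.3293 hours.
From t = 33.1 to t = 53.2: 23.2 × (1/2)^((53.2−33.1)/6.3293) ≈ 2.5674 mg.

2.57 mg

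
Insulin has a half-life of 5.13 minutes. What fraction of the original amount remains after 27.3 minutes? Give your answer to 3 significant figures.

n = 27.3/5.13 ≈ 5.3216 half-lives.
Fraction remaining = (1/2)^5.3216 ≈ 0.025005.

0.0250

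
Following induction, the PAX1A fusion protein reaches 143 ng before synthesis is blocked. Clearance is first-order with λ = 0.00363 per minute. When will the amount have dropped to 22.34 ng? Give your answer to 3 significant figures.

511 minutes

t½ = ln 2 / λ = 0.69315 / 0.00363 ≈ 190.95 minutes.
Fraction remaining = 22.34/143 ≈ 0.15622.
n = log₂(143/22.34) = ln(6.4011)/ln 2 ≈ 2.6783 half-lives.
t = n × t½ = 2.6783 × 190.95 ≈ 511.42 minutes.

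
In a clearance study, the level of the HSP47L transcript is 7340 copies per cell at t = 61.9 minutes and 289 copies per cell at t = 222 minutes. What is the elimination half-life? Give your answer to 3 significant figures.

34.3 minutes

Over Δt = 222 − 61.9 = 160.1 minutes, the level fell by a factor of 7340/289 ≈ 25.398.
n = log₂(25.398) ≈ 4.6666 half-lives, so t½ = 160.1/4.6666 ≈ 34.307 minutes.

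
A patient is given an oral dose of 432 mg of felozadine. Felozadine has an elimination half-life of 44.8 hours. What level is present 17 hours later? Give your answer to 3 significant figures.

Number of half-lives: n = 17/44.8 ≈ 0.37946.
Remaining = 432 × (1/2)^0.37946 = 432 × 0.76872 ≈ 332.09 mg.

332 mg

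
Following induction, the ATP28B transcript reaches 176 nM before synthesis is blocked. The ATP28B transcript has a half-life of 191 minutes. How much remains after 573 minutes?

22 nM

Elapsed time is 3 half-lives (573/191).
Each half-life halves the amount: 176 × (1/2)^3 = 176/8 = 22 nM.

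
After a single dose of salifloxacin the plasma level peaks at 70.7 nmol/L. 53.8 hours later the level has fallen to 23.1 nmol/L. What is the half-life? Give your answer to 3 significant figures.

A/A₀ = 23.1/70.7 ≈ 0.32673.
n = log₂(3.0606) ≈ 1.6138 half-lives elapsed in 53.8 hours.
t½ = 53.8/1.6138 ≈ 33.337 hours.

33.3 hours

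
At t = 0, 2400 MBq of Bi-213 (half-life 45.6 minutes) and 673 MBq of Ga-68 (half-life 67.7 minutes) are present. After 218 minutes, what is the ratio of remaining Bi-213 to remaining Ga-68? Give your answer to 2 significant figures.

Bi-213: 2400 × (1/2)^(218/45.6) = 2400 × (1/2)^4.7807 ≈ 87.313 MBq.
Ga-68: 673 × (1/2)^(218/67.7) = 673 × (1/2)^3.2201 ≈ 72.222 MBq.
Ratio ≈ 87.313 / 72.222 ≈ 1.2089.

1.2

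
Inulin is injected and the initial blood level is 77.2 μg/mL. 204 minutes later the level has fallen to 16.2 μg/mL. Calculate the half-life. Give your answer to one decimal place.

A/A₀ = 16.2/77.2 ≈ 0.20984.
n = log₂(4.7654) ≈ 2.2526 half-lives elapsed in 204 minutes.
t½ = 204/2.2526 ≈ 90.562 minutes.

90.6 minutes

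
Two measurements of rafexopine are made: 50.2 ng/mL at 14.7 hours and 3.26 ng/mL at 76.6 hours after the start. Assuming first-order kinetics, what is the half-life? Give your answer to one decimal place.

15.7 hours

Over Δt = 76.6 − 14.7 = 61.9 hours, the level fell by a factor of 50.2/3.26 ≈ 15.399.
n = log₂(15.399) ≈ 3.9447 half-lives, so t½ = 61.9/3.9447 ≈ 15.692 hours.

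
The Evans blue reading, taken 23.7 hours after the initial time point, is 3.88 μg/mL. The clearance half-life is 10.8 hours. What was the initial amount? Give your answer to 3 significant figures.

Number of half-lives elapsed: n = 23.7/10.8 ≈ 2.1944.
A₀ = A × 2^n = 3.88 × 2^2.1944 = 3.88 × 4.5771 ≈ 17.759 μg/mL.

17.8 μg/mL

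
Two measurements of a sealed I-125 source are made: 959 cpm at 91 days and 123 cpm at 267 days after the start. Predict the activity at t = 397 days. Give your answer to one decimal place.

Over Δt = 267 − 91 = 176 days, the level fell by a factor of 959/123 ≈ 7.7967.
n = log₂(7.7967) ≈ 2.9629 half-lives, so t½ = 176/2.9629 ≈ 59.402 days.
From t = 267 to t = 397: 123 × (1/2)^((397−267)/59.402) ≈ 26.984 cpm.

27.0 cpm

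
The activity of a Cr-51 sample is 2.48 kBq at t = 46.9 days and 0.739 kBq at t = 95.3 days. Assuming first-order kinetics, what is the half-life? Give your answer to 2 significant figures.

28 days

Over Δt = 95.3 − 46.9 = 48.4 days, the level fell by a factor of 2.48/0.739 ≈ 3.3559.
n = log₂(3.3559) ≈ 1.7467 half-lives, so t½ = 48.4/1.7467 ≈ 27.709 days.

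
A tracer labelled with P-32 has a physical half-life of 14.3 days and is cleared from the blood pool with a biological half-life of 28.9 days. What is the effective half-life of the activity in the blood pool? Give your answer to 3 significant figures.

9.57 days

1/t_eff = 1/t_phys + 1/t_biol = 1/14.3 + 1/28.9 = 0.10453 per day.
t_eff = 14.3 × 28.9 / (14.3 + 28.9) ≈ 9.5664 days.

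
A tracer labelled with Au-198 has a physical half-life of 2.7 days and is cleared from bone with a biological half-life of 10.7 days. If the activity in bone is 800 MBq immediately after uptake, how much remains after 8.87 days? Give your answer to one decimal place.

1/t_eff = 1/t_phys + 1/t_biol = 1/2.7 + 1/10.7 = 0.46383 per day.
t_eff = 2.7 × 10.7 / (2.7 + 10.7) ≈ 2.156 days.
Remaining = 800 × (1/2)^(8.87/2.156) = 800 × (1/2)^4.1142 ≈ 46.196 MBq.

46.2 MBq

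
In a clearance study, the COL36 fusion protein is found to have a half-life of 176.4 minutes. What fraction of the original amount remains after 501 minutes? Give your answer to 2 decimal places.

n = 501/176.4 ≈ 2.8401 half-lives.
Fraction remaining = (1/2)^2.8401 ≈ 0.13965.

0.14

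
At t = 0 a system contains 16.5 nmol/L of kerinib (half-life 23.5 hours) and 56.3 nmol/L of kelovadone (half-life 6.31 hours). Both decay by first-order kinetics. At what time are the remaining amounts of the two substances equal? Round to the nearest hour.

Set 16.5·(1/2)^(t/23.5) = 56.3·(1/2)^(t/6.31).
Taking log₂: log₂(16.5/56.3) = t·(1/23.5 − 1/6.31).
log₂(0.29307) = -1.7707; 1/23.5 − 1/6.31 = -0.11593.
t = -1.7707 / -0.11593 ≈ 15.274 hours.

15 hours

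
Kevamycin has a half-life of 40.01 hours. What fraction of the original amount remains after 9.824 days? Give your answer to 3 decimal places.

9.824 days = 235.776 hours.
n = 235.776/40.01 ≈ 5.8929 half-lives.
Fraction remaining = (1/2)^5.8929 ≈ 0.016829.

0.017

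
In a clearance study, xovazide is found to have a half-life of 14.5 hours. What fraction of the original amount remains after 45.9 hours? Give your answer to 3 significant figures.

0.111

n = 45.9/14.5 ≈ 3.1655 half-lives.
Fraction remaining = (1/2)^3.1655 ≈ 0.11145.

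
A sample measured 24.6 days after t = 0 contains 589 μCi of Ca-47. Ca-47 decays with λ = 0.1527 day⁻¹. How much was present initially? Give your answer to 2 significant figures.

t½ = ln 2 / λ = 0.69315 / 0.1527 ≈ 4.5393 days.
Number of half-lives elapsed: n = 24.6/4.5393 ≈ 5.4194.
A₀ = A × 2^n = 589 × 2^5.4194 = 589 × 42.795 ≈ 25206 μCi.

25000 μCi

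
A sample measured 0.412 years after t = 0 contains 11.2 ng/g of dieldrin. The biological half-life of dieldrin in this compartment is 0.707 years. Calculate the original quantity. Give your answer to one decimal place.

16.8 ng/g

Number of half-lives elapsed: n = 0.412/0.707 ≈ 0.58274.
A₀ = A × 2^n = 11.2 × 2^0.58274 = 11.2 × 1.4977 ≈ 16.774 ng/g.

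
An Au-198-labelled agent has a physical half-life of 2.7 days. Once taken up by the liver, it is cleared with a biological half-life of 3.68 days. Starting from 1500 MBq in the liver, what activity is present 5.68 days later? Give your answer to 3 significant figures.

120 MBq

1/t_eff = 1/t_phys + 1/t_biol = 1/2.7 + 1/3.68 = 0.64211 per day.
t_eff = 2.7 × 3.68 / (2.7 + 3.68) ≈ 1.5574 days.
Remaining = 1500 × (1/2)^(5.68/1.5574) = 1500 × (1/2)^3.6472 ≈ 119.72 MBq.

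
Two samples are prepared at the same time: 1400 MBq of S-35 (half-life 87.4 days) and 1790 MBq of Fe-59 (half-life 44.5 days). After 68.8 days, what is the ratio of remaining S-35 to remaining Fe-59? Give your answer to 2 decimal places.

1.32

S-35: 1400 × (1/2)^(68.8/87.4) = 1400 × (1/2)^0.78719 ≈ 811.26 MBq.
Fe-59: 1790 × (1/2)^(68.8/44.5) = 1790 × (1/2)^1.5461 ≈ 612.97 MBq.
Ratio ≈ 811.26 / 612.97 ≈ 1.3235.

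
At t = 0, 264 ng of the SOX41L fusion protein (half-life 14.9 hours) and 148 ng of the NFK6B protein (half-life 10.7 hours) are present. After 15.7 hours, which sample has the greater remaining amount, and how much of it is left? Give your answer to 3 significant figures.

SOX41L fusion protein, 127 ng

SOX41L fusion protein: 264 × (1/2)^1.0537 ≈ 127.18 ng.
NFK6B protein: 148 × (1/2)^1.4673 ≈ 53.526 ng.
SOX41L fusion protein has more remaining, at ≈ 127.18 ng.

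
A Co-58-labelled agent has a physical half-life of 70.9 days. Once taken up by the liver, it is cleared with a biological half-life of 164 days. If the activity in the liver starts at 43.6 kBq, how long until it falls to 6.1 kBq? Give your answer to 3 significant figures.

1/t_eff = 1/t_phys + 1/t_biol = 1/70.9 + 1/164 = 0.020202 per day.
t_eff = 70.9 × 164 / (70.9 + 164) ≈ 49.5 days.
n = log₂(43.6/6.1) ≈ 2.8374; t = 2.8374 × 49.5 ≈ 140.45 days.

140 days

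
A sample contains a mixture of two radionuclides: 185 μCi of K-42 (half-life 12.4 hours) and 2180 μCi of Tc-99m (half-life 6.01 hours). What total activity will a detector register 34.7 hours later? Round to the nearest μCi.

K-42: 185 × (1/2)^(34.7/12.4) = 185 × (1/2)^2.7984 ≈ 26.593 μCi.
Tc-99m: 2180 × (1/2)^(34.7/6.01) = 2180 × (1/2)^5.7737 ≈ 39.847 μCi.
Total = 26.593 + 39.847 ≈ 66.44 μCi.

66 μCi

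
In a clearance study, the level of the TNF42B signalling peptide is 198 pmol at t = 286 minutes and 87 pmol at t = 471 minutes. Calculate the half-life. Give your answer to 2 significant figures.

Over Δt = 471 − 286 = 185 minutes, the level fell by a factor of 198/87 ≈ 2.2759.
n = log₂(2.2759) ≈ 1.1864 half-lives, so t½ = 185/1.1864 ≈ 155.93 minutes.

160 minutes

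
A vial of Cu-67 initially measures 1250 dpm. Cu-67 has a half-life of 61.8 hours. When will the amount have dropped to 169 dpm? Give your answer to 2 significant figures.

Fraction remaining = 169/1250 ≈ 0.1352.
n = log₂(1250/169) = ln(7.3964)/ln 2 ≈ 2.8868 half-lives.
t = n × t½ = 2.8868 × 61.8 ≈ 178.41 hours.

180 hours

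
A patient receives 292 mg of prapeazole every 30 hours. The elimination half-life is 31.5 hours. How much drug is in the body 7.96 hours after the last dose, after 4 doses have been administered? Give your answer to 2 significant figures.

470 mg

The 4 doses were given 97.96, 67.96, 37.96, 7.96 hours ago.
Total = 292·(1/2)^(97.96/31.5) + 292·(1/2)^(67.96/31.5) + 292·(1/2)^(37.96/31.5) + 292·(1/2)^(7.96/31.5)
      = 33.824 + 65.452 + 126.65 + 245.08 ≈ 471.01 mg.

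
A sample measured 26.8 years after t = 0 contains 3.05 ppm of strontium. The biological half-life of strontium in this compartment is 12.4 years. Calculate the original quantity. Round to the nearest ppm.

14 ppm

Number of half-lives elapsed: n = 26.8/12.4 ≈ 2.1613.
A₀ = A × 2^n = 3.05 × 2^2.1613 = 3.05 × 4.4731 ≈ 13.643 ppm.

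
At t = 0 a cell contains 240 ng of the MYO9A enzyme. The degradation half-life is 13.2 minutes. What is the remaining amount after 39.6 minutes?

Elapsed time is 3 half-lives (39.6/13.2).
Each half-life halves the amount: 240 × (1/2)^3 = 240/8 = 30 ng.

30 ng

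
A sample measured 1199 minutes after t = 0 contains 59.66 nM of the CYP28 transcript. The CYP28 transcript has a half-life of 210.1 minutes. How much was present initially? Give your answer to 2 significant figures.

3100 nM

Number of half-lives elapsed: n = 1199/210.1 ≈ 5.7068.
A₀ = A × 2^n = 59.66 × 2^5.7068 = 59.66 × 52.23 ≈ 3116 nM.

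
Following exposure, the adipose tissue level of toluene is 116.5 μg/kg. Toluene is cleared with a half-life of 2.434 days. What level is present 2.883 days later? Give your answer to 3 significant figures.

Number of half-lives: n = 2.883/2.434 ≈ 1.1845.
Remaining = 116.5 × (1/2)^1.1845 = 116.5 × 0.43999 ≈ 51.258 μg/kg.

51.3 μg/kg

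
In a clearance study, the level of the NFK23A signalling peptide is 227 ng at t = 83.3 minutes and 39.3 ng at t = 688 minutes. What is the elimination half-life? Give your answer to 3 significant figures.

Over Δt = 688 − 83.3 = 604.7 minutes, the level fell by a factor of 227/39.3 ≈ 5.7761.
n = log₂(5.7761) ≈ 2.5301 half-lives, so t½ = 604.7/2.5301 ≈ 239 minutes.

239 minutes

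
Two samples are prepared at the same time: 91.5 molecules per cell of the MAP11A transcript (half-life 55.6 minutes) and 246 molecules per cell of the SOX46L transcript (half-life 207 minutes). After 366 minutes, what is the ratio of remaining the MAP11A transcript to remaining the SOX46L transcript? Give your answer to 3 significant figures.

0.0132

MAP11A transcript: 91.5 × (1/2)^(366/55.6) = 91.5 × (1/2)^6.5827 ≈ 0.9546 molecules per cell.
SOX46L transcript: 246 × (1/2)^(366/207) = 246 × (1/2)^1.7681 ≈ 72.224 molecules per cell.
Ratio ≈ 0.9546 / 72.224 ≈ 0.013217.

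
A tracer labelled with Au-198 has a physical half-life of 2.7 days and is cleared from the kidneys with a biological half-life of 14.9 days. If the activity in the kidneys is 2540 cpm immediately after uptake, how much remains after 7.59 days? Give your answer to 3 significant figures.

1/t_eff = 1/t_phys + 1/t_biol = 1/2.7 + 1/14.9 = 0.43748 per day.
t_eff = 2.7 × 14.9 / (2.7 + 14.9) ≈ 2.2858 days.
Remaining = 2540 × (1/2)^(7.59/2.2858) = 2540 × (1/2)^3.3205 ≈ 254.25 cpm.

254 cpm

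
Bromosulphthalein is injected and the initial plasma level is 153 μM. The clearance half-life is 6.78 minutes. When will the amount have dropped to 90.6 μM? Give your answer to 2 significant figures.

5.1 minutes

Fraction remaining = 90.6/153 ≈ 0.59216.
n = log₂(153/90.6) = ln(1.6887)/ln 2 ≈ 0.75595 half-lives.
t = n × t½ = 0.75595 × 6.78 ≈ 5.1253 minutes.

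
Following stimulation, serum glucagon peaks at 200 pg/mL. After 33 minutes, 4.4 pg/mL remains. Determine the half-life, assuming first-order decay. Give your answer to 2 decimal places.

A/A₀ = 4.4/200 ≈ 0.022.
n = log₂(45.455) ≈ 5.5064 half-lives elapsed in 33 minutes.
t½ = 33/5.5064 ≈ 5.9931 minutes.

5.99 minutes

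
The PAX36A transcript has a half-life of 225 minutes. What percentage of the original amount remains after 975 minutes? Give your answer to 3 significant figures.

n = 975/225 ≈ 4.3333 half-lives.
Fraction remaining = (1/2)^4.3333 ≈ 0.049606, i.e. 4.9606%.

4.96%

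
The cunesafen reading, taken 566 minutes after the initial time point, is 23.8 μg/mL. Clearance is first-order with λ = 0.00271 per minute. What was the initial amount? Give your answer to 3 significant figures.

110 μg/mL

t½ = ln 2 / λ = 0.69315 / 0.00271 ≈ 255.77 minutes.
Number of half-lives elapsed: n = 566/255.77 ≈ 2.2129.
A₀ = A × 2^n = 23.8 × 2^2.2129 = 23.8 × 4.636 ≈ 110.34 μg/mL.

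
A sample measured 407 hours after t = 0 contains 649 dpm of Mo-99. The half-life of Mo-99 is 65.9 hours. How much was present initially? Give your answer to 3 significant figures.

Number of half-lives elapsed: n = 407/65.9 ≈ 6.176.
A₀ = A × 2^n = 649 × 2^6.176 = 649 × 72.305 ≈ 46926 dpm.

46900 dpm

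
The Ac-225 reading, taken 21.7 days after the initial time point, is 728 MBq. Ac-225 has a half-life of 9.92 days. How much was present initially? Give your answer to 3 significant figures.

Number of half-lives elapsed: n = 21.7/9.92 ≈ 2.1875.
A₀ = A × 2^n = 728 × 2^2.1875 = 728 × 4.5552 ≈ 3316.2 MBq.

3320 MBq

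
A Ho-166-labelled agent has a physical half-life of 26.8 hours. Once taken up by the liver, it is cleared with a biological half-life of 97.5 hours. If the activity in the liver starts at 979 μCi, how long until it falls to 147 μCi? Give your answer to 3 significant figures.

1/t_eff = 1/t_phys + 1/t_biol = 1/26.8 + 1/97.5 = 0.04757 per hour.
t_eff = 26.8 × 97.5 / (26.8 + 97.5) ≈ 21.022 hours.
n = log₂(979/147) ≈ 2.7355; t = 2.7355 × 21.022 ≈ 57.505 hours.

57.5 hours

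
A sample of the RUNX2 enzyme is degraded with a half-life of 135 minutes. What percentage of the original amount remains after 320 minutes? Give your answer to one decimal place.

19.3%

n = 320/135 ≈ 2.3704 half-lives.
Fraction remaining = (1/2)^2.3704 ≈ 0.1934, i.e. 19.34%.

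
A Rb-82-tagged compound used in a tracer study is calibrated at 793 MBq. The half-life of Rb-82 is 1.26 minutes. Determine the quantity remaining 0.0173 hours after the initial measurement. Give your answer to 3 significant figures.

Convert the elapsed time: 0.0173 hours = 1.038 minutes.
Number of half-lives: n = 1.038/1.26 ≈ 0.82381.
Remaining = 793 × (1/2)^0.82381 = 793 × 0.56495 ≈ 448 MBq.

448 MBq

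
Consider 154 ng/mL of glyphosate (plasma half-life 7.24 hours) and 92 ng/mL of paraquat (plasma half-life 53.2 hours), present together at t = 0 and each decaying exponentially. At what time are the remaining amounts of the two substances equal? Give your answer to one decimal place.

Set 154·(1/2)^(t/7.24) = 92·(1/2)^(t/53.2).
Taking log₂: log₂(154/92) = t·(1/7.24 − 1/53.2).
log₂(1.6739) = 0.74322; 1/7.24 − 1/53.2 = 0.11932.
t = 0.74322 / 0.11932 ≈ 6.2286 hours.

6.2 hours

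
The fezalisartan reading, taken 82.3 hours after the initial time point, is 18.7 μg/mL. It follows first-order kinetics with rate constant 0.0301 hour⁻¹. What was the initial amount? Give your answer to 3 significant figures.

t½ = ln 2 / k = 0.69315 / 0.0301 ≈ 23.028 hours.
Number of half-lives elapsed: n = 82.3/23.028 ≈ 3.5739.
A₀ = A × 2^n = 18.7 × 2^3.5739 = 18.7 × 11.908 ≈ 222.68 μg/mL.

223 μg/mL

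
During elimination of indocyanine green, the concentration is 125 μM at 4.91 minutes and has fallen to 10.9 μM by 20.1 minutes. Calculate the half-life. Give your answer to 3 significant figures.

4.32 minutes

Over Δt = 20.1 − 4.91 = 15.19 minutes, the level fell by a factor of 125/10.9 ≈ 11.468.
n = log₂(11.468) ≈ 3.5195 half-lives, so t½ = 15.19/3.5195 ≈ 4.3159 minutes.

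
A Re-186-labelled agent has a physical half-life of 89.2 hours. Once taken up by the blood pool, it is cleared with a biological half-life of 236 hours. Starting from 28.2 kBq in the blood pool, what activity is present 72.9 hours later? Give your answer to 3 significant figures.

12.9 kBq

1/t_eff = 1/t_phys + 1/t_biol = 1/89.2 + 1/236 = 0.015448 per hour.
t_eff = 89.2 × 236 / (89.2 + 236) ≈ 64.733 hours.
Remaining = 28.2 × (1/2)^(72.9/64.733) = 28.2 × (1/2)^1.1262 ≈ 12.919 kBq.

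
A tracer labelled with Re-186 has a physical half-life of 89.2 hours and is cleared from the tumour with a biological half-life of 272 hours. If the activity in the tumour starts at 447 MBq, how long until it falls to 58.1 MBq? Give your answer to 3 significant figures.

198 hours

1/t_eff = 1/t_phys + 1/t_biol = 1/89.2 + 1/272 = 0.014887 per hour.
t_eff = 89.2 × 272 / (89.2 + 272) ≈ 67.172 hours.
n = log₂(447/58.1) ≈ 2.9437; t = 2.9437 × 67.172 ≈ 197.73 hours.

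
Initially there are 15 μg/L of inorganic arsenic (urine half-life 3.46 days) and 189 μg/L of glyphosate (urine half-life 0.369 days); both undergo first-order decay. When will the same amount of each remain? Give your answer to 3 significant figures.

Set 15·(1/2)^(t/3.46) = 189·(1/2)^(t/0.369).
Taking log₂: log₂(15/189) = t·(1/3.46 − 1/0.369).
log₂(0.079365) = -3.6554; 1/3.46 − 1/0.369 = -2.421.
t = -3.6554 / -2.421 ≈ 1.5098 days.

1.51 days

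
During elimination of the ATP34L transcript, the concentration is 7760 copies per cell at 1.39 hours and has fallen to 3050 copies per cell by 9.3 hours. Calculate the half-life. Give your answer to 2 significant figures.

Over Δt = 9.3 − 1.39 = 7.91 hours, the level fell by a factor of 7760/3050 ≈ 2.5443.
n = log₂(2.5443) ≈ 1.3472 half-lives, so t½ = 7.91/1.3472 ≈ 5.8712 hours.

5.9 hours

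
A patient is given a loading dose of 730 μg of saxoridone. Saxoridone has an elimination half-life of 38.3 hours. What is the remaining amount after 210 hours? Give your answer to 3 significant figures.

16.3 μg

Number of half-lives: n = 210/38.3 ≈ 5.483.
Remaining = 730 × (1/2)^5.483 = 730 × 0.022359 ≈ 16.322 μg.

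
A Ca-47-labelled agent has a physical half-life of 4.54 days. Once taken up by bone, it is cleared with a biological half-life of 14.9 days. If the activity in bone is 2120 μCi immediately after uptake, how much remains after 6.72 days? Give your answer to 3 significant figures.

1/t_eff = 1/t_phys + 1/t_biol = 1/4.54 + 1/14.9 = 0.28738 per day.
t_eff = 4.54 × 14.9 / (4.54 + 14.9) ≈ 3.4797 days.
Remaining = 2120 × (1/2)^(6.72/3.4797) = 2120 × (1/2)^1.9312 ≈ 555.89 μCi.

556 μCi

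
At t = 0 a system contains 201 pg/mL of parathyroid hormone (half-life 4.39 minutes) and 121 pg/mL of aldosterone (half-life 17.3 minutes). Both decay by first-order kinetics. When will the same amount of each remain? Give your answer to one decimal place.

4.3 minutes

Set 201·(1/2)^(t/4.39) = 121·(1/2)^(t/17.3).
Taking log₂: log₂(201/121) = t·(1/4.39 − 1/17.3).
log₂(1.6612) = 0.73219; 1/4.39 − 1/17.3 = 0.16999.
t = 0.73219 / 0.16999 ≈ 4.3073 minutes.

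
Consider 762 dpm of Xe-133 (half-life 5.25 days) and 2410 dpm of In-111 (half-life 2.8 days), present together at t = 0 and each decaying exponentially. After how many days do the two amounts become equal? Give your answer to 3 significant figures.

9.97 days

Set 762·(1/2)^(t/5.25) = 2410·(1/2)^(t/2.8).
Taking log₂: log₂(762/2410) = t·(1/5.25 − 1/2.8).
log₂(0.31618) = -1.6612; 1/5.25 − 1/2.8 = -0.16667.
t = -1.6612 / -0.16667 ≈ 9.967 days.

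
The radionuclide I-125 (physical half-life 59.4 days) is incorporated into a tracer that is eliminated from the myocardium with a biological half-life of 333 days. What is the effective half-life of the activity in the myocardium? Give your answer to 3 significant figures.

50.4 days

1/t_eff = 1/t_phys + 1/t_biol = 1/59.4 + 1/333 = 0.019838 per day.
t_eff = 59.4 × 333 / (59.4 + 333) ≈ 50.408 days.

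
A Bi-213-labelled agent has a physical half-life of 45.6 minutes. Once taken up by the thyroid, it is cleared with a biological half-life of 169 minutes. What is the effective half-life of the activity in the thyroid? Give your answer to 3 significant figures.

1/t_eff = 1/t_phys + 1/t_biol = 1/45.6 + 1/169 = 0.027847 per minute.
t_eff = 45.6 × 169 / (45.6 + 169) ≈ 35.911 minutes.

35.9 minutes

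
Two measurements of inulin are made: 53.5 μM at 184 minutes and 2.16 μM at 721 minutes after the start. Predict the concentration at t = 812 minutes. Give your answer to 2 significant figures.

1.3 μM

Over Δt = 721 − 184 = 537 minutes, the level fell by a factor of 53.5/2.16 ≈ 24.769.
n = log₂(24.769) ≈ 4.6304 half-lives, so t½ = 537/4.6304 ≈ 115.97 minutes.
From t = 721 to t = 812: 2.16 × (1/2)^((812−721)/115.97) ≈ 1.2538 μM.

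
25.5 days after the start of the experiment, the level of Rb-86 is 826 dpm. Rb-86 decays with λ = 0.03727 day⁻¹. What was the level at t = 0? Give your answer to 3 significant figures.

2140 dpm

t½ = ln 2 / λ = 0.69315 / 0.03727 ≈ 18.598 days.
Number of half-lives elapsed: n = 25.5/18.598 ≈ 1.3711.
A₀ = A × 2^n = 826 × 2^1.3711 = 826 × 2.5867 ≈ 2136.6 dpm.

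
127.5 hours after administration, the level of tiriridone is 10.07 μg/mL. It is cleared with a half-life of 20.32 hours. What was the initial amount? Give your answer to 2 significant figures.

Number of half-lives elapsed: n = 127.5/20.32 ≈ 6.2746.
A₀ = A × 2^n = 10.07 × 2^6.2746 = 10.07 × 77.418 ≈ 779.6 μg/mL.

780 μg/mL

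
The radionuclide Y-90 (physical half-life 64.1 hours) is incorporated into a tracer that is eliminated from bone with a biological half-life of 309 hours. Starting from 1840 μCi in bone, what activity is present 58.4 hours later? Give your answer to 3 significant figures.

858 μCi

1/t_eff = 1/t_phys + 1/t_biol = 1/64.1 + 1/309 = 0.018837 per hour.
t_eff = 64.1 × 309 / (64.1 + 309) ≈ 53.087 hours.
Remaining = 1840 × (1/2)^(58.4/53.087) = 1840 × (1/2)^1.1001 ≈ 858.35 μCi.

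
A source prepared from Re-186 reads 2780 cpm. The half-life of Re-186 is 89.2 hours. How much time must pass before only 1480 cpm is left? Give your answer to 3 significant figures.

81.1 hours

Fraction remaining = 1480/2780 ≈ 0.53237.
n = log₂(2780/1480) = ln(1.8784)/ln 2 ≈ 0.90949 half-lives.
t = n × t½ = 0.90949 × 89.2 ≈ 81.126 hours.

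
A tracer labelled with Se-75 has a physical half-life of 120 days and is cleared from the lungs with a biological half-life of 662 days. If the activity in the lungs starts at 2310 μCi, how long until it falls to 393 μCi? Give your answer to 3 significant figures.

260 days

1/t_eff = 1/t_phys + 1/t_biol = 1/120 + 1/662 = 0.0098439 per day.
t_eff = 120 × 662 / (120 + 662) ≈ 101.59 days.
n = log₂(2310/393) ≈ 2.5553; t = 2.5553 × 101.59 ≈ 259.58 days.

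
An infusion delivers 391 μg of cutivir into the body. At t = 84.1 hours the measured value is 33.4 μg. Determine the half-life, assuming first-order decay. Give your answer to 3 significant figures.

A/A₀ = 33.4/391 ≈ 0.085422.
n = log₂(11.707) ≈ 3.5492 half-lives elapsed in 84.1 hours.
t½ = 84.1/3.5492 ≈ 23.695 hours.

23.7 hours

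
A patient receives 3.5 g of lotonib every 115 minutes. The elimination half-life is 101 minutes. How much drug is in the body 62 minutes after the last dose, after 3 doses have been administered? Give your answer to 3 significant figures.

3.80 g

The 3 doses were given 292, 177, 62 minutes ago.
Total = 3.5·(1/2)^(292/101) + 3.5·(1/2)^(177/101) + 3.5·(1/2)^(62/101)
      = 0.47181 + 1.0388 + 2.2871 ≈ 3.7976 g.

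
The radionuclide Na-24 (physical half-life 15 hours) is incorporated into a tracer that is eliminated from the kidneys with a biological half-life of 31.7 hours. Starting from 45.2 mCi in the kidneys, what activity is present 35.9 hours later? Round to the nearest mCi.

4 mCi

1/t_eff = 1/t_phys + 1/t_biol = 1/15 + 1/31.7 = 0.098212 per hour.
t_eff = 15 × 31.7 / (15 + 31.7) ≈ 10.182 hours.
Remaining = 45.2 × (1/2)^(35.9/10.182) = 45.2 × (1/2)^3.5258 ≈ 3.9243 mCi.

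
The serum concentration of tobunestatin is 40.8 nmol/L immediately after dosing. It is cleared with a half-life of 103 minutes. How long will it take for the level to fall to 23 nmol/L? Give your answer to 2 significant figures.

85 minutes

Fraction remaining = 23/40.8 ≈ 0.56373.
n = log₂(40.8/23) = ln(1.7739)/ln 2 ≈ 0.82694 half-lives.
t = n × t½ = 0.82694 × 103 ≈ 85.174 minutes.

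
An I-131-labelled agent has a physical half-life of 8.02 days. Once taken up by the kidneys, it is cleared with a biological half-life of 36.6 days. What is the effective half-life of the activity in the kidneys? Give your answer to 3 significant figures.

6.58 days

1/t_eff = 1/t_phys + 1/t_biol = 1/8.02 + 1/36.6 = 0.15201 per day.
t_eff = 8.02 × 36.6 / (8.02 + 36.6) ≈ 6.5785 days.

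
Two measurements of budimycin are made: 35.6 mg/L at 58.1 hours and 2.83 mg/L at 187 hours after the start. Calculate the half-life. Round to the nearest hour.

35 hours

Over Δt = 187 − 58.1 = 128.9 hours, the level fell by a factor of 35.6/2.83 ≈ 12.58.
n = log₂(12.58) ≈ 3.653 half-lives, so t½ = 128.9/3.653 ≈ 35.286 hours.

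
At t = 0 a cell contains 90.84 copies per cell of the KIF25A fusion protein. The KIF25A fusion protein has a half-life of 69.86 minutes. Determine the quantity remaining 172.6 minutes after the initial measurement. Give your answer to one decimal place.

Number of half-lives: n = 172.6/69.86 ≈ 2.4707.
Remaining = 90.84 × (1/2)^2.4707 = 90.84 × 0.18041 ≈ 16.388 copies per cell.

16.4 copies per cell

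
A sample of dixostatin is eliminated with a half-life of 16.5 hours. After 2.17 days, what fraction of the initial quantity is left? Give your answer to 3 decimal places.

0.112

2.17 days = 52.08 hours.
n = 52.08/16.5 ≈ 3.1564 half-lives.
Fraction remaining = (1/2)^3.1564 ≈ 0.11216.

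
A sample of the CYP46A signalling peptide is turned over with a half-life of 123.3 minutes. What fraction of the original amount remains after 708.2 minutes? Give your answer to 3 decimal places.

n = 708.2/123.3 ≈ 5.7437 half-lives.
Fraction remaining = (1/2)^5.7437 ≈ 0.018662.

0.019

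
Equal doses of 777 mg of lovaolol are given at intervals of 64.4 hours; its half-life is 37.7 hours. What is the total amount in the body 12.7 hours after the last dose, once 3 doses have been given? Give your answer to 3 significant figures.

The 3 doses were given 141.5, 77.1, 12.7 hours ago.
Total = 777·(1/2)^(141.5/37.7) + 777·(1/2)^(77.1/37.7) + 777·(1/2)^(12.7/37.7)
      = 57.618 + 188.27 + 615.2 ≈ 861.09 mg.

861 mg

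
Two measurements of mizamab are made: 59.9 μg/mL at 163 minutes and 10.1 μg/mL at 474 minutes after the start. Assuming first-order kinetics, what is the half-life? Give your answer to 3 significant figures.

Over Δt = 474 − 163 = 311 minutes, the level fell by a factor of 59.9/10.1 ≈ 5.9307.
n = log₂(5.9307) ≈ 2.5682 half-lives, so t½ = 311/2.5682 ≈ 121.1 minutes.

121 minutes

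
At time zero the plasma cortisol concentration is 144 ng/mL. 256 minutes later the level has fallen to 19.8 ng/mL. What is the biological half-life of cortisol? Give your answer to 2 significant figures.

A/A₀ = 19.8/144 ≈ 0.1375.
n = log₂(7.2727) ≈ 2.8625 half-lives elapsed in 256 minutes.
t½ = 256/2.8625 ≈ 89.432 minutes.

89 minutes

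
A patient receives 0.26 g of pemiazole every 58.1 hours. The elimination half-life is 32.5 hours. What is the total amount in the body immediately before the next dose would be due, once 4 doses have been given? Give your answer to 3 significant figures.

The 4 doses were given 232.4, 174.3, 116.2, 58.1 hours ago.
Total = 0.26·(1/2)^(232.4/32.5) + 0.26·(1/2)^(174.3/32.5) + 0.26·(1/2)^(116.2/32.5) + 0.26·(1/2)^(58.1/32.5)
      = 0.0018297 + 0.0063172 + 0.021811 + 0.075305 ≈ 0.10526 g.

0.105 g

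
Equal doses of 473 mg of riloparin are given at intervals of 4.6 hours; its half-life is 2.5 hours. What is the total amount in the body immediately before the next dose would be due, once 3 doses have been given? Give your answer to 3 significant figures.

179 mg

The 3 doses were given 13.8, 9.2, 4.6 hours ago.
Total = 473·(1/2)^(13.8/2.5) + 473·(1/2)^(9.2/2.5) + 473·(1/2)^(4.6/2.5)
      = 10.308 + 36.904 + 132.12 ≈ 179.33 mg.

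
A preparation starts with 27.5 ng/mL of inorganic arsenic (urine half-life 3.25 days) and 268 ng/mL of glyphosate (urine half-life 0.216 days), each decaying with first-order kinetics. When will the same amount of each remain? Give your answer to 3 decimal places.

0.760 days

Set 27.5·(1/2)^(t/3.25) = 268·(1/2)^(t/0.216).
Taking log₂: log₂(27.5/268) = t·(1/3.25 − 1/0.216).
log₂(0.10261) = -3.2847; 1/3.25 − 1/0.216 = -4.3219.
t = -3.2847 / -4.3219 ≈ 0.76001 days.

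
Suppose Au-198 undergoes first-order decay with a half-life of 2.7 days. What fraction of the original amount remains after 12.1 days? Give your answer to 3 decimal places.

n = 12.1/2.7 ≈ 4.4815 half-lives.
Fraction remaining = (1/2)^4.4815 ≈ 0.044765.

0.045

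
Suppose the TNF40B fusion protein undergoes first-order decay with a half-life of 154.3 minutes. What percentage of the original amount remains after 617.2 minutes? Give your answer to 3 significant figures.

n = 617.2/154.3 ≈ 4 half-lives.
Fraction remaining = (1/2)^4 ≈ 0.0625, i.e. 6.25%.

6.25%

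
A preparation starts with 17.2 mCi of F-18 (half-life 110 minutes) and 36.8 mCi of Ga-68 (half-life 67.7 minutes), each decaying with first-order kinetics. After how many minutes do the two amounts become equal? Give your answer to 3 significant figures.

193 minutes

Set 17.2·(1/2)^(t/110) = 36.8·(1/2)^(t/67.7).
Taking log₂: log₂(17.2/36.8) = t·(1/110 − 1/67.7).
log₂(0.46739) = -1.0973; 1/110 − 1/67.7 = -0.0056801.
t = -1.0973 / -0.0056801 ≈ 193.18 minutes.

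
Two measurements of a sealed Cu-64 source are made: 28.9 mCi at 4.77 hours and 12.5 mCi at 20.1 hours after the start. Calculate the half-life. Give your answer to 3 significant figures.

Over Δt = 20.1 − 4.77 = 15.33 hours, the level fell by a factor of 28.9/12.5 ≈ 2.312.
n = log₂(2.312) ≈ 1.2091 half-lives, so t½ = 15.33/1.2091 ≈ 12.678 hours.

12.7 hours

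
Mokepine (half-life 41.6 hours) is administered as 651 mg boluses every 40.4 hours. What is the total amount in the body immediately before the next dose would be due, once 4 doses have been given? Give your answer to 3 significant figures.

632 mg

The 4 doses were given 161.6, 121.2, 80.8, 40.4 hours ago.
Total = 651·(1/2)^(161.6/41.6) + 651·(1/2)^(121.2/41.6) + 651·(1/2)^(80.8/41.6) + 651·(1/2)^(40.4/41.6)
      = 44.075 + 86.406 + 169.39 + 332.07 ≈ 631.94 mg.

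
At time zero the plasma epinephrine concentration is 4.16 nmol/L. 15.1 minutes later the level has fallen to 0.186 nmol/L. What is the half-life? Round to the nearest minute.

A/A₀ = 0.186/4.16 ≈ 0.044712.
n = log₂(22.366) ≈ 4.4832 half-lives elapsed in 15.1 minutes.
t½ = 15.1/4.4832 ≈ 3.3681 minutes.

3 minutes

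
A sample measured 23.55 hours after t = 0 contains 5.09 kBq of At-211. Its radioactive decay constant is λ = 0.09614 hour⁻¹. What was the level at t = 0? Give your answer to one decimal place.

t½ = ln 2 / λ = 0.69315 / 0.09614 ≈ 7.2098 hours.
Number of half-lives elapsed: n = 23.55/7.2098 ≈ 3.2664.
A₀ = A × 2^n = 5.09 × 2^3.2664 = 5.09 × 9.6224 ≈ 48.978 kBq.

49.0 kBq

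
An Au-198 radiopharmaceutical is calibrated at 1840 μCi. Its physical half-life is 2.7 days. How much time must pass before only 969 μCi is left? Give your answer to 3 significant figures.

2.50 days

Fraction remaining = 969/1840 ≈ 0.52663.
n = log₂(1840/969) = ln(1.8989)/ln 2 ≈ 0.92514 half-lives.
t = n × t½ = 0.92514 × 2.7 ≈ 2.4979 days.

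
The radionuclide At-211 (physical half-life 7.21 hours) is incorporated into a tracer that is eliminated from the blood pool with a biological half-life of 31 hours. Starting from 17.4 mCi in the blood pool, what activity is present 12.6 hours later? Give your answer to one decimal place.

3.9 mCi

1/t_eff = 1/t_phys + 1/t_biol = 1/7.21 + 1/31 = 0.17095 per hour.
t_eff = 7.21 × 31 / (7.21 + 31) ≈ 5.8495 hours.
Remaining = 17.4 × (1/2)^(12.6/5.8495) = 17.4 × (1/2)^2.154 ≈ 3.9095 mCi.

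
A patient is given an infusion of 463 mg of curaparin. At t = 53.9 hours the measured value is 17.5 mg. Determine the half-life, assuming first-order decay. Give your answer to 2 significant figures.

11 hours

A/A₀ = 17.5/463 ≈ 0.037797.
n = log₂(26.457) ≈ 4.7256 half-lives elapsed in 53.9 hours.
t½ = 53.9/4.7256 ≈ 11.406 hours.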